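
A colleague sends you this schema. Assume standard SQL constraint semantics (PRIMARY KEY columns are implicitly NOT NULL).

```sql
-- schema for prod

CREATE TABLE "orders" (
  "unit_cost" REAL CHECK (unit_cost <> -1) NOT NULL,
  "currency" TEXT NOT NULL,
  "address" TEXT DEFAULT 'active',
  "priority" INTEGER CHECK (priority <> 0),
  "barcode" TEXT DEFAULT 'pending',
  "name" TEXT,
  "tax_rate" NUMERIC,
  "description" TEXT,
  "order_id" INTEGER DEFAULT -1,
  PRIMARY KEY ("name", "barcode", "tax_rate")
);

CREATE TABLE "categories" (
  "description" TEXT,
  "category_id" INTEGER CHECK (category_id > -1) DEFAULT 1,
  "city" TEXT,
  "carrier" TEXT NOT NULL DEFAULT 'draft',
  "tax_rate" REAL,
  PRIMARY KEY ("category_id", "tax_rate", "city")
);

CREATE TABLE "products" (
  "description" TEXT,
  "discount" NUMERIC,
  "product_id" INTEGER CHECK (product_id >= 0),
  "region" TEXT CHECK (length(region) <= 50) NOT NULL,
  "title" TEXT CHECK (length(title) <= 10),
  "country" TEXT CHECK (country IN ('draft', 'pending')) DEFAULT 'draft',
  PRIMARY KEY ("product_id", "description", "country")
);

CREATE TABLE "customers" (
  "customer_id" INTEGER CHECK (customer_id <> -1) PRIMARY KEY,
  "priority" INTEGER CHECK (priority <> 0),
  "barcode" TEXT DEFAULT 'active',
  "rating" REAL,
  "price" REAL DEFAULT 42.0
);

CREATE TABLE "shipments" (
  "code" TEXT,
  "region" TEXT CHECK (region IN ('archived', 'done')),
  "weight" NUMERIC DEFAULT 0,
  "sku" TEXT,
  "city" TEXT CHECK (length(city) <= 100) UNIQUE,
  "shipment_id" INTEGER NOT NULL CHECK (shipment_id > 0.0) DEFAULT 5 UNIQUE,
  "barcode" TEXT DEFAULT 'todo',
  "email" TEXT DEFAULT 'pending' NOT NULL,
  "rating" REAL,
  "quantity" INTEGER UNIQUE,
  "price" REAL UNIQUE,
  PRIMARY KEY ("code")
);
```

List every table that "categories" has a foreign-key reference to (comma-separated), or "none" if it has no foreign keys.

none

No column in categories has a REFERENCES clause.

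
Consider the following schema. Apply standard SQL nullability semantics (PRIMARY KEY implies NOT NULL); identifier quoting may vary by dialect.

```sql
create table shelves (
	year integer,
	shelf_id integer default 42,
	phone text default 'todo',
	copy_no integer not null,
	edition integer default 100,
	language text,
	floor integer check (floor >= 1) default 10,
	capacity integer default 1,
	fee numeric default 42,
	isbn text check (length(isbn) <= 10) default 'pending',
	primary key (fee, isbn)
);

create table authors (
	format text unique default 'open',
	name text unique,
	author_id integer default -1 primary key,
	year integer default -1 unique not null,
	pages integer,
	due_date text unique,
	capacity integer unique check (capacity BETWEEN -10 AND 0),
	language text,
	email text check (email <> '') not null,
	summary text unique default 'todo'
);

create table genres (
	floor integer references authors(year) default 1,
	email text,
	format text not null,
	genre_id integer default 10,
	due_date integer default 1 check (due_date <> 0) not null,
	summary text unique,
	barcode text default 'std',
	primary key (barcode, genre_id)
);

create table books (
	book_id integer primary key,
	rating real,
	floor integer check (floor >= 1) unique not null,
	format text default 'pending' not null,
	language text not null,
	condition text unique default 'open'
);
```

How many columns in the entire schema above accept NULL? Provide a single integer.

19

shelves: 7 nullable (year, shelf_id, phone, edition, language, floor, capacity — PK (fee, isbn) and explicit NOT NULL columns excluded).
authors: 7 nullable (format, name, pages, due_date, capacity, language, summary — PK (author_id) and explicit NOT NULL columns excluded).
genres: 3 nullable (floor, email, summary — PK (barcode, genre_id) and explicit NOT NULL columns excluded).
books: 2 nullable (rating, condition — PK (book_id) and explicit NOT NULL columns excluded).
Total: 7 + 7 + 3 + 2 = 19.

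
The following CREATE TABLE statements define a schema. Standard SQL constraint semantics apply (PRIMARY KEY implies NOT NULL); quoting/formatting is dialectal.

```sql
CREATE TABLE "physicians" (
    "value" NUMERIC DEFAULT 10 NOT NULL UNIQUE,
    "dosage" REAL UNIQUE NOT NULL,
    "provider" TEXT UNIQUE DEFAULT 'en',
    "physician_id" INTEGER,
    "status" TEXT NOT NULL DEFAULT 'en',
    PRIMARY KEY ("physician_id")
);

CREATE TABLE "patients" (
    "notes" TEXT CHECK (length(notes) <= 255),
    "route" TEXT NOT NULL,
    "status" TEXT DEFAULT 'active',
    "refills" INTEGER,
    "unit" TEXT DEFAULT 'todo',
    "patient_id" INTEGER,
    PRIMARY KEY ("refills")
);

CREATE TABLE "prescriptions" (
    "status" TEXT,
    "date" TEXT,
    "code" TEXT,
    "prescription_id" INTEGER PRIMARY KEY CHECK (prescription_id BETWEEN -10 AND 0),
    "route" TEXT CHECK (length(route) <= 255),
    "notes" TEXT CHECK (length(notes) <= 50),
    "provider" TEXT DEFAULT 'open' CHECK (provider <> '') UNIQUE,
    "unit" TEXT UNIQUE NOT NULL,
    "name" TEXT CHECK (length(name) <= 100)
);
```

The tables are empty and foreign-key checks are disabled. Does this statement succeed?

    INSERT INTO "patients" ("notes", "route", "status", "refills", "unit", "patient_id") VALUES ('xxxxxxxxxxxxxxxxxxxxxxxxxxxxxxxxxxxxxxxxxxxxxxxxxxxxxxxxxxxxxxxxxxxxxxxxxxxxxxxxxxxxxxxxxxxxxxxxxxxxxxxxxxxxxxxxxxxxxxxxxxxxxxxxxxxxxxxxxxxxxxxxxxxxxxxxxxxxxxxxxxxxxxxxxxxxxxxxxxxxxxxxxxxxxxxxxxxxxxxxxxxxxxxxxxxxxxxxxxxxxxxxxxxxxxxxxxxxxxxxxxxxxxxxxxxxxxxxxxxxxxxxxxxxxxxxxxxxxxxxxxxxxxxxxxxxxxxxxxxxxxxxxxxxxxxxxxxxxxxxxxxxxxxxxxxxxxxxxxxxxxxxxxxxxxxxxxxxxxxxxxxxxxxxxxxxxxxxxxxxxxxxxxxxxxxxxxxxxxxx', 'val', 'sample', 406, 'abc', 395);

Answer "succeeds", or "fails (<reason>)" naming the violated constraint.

The value 'xxxxxxxxxxxxxxxxxxxxxxxxxxxxxxxxxxxxxxxxxxxxxxxxxxxxxxxxxxxxxxxxxxxxxxxxxxxxxxxxxxxxxxxxxxxxxxxxxxxxxxxxxxxxxxxxxxxxxxxxxxxxxxxxxxxxxxxxxxxxxxxxxxxxxxxxxxxxxxxxxxxxxxxxxxxxxxxxxxxxxxxxxxxxxxxxxxxxxxxxxxxxxxxxxxxxxxxxxxxxxxxxxxxxxxxxxxxxxxxxxxxxxxxxxxxxxxxxxxxxxxxxxxxxxxxxxxxxxxxxxxxxxxxxxxxxxxxxxxxxxxxxxxxxxxxxxxxxxxxxxxxxxxxxxxxxxxxxxxxxxxxxxxxxxxxxxxxxxxxxxxxxxxxxxxxxxxxxxxxxxxxxxxxxxxxxxxxxxxxx' for notes violates CHECK (length(notes) <= 255).

fails (CHECK on notes)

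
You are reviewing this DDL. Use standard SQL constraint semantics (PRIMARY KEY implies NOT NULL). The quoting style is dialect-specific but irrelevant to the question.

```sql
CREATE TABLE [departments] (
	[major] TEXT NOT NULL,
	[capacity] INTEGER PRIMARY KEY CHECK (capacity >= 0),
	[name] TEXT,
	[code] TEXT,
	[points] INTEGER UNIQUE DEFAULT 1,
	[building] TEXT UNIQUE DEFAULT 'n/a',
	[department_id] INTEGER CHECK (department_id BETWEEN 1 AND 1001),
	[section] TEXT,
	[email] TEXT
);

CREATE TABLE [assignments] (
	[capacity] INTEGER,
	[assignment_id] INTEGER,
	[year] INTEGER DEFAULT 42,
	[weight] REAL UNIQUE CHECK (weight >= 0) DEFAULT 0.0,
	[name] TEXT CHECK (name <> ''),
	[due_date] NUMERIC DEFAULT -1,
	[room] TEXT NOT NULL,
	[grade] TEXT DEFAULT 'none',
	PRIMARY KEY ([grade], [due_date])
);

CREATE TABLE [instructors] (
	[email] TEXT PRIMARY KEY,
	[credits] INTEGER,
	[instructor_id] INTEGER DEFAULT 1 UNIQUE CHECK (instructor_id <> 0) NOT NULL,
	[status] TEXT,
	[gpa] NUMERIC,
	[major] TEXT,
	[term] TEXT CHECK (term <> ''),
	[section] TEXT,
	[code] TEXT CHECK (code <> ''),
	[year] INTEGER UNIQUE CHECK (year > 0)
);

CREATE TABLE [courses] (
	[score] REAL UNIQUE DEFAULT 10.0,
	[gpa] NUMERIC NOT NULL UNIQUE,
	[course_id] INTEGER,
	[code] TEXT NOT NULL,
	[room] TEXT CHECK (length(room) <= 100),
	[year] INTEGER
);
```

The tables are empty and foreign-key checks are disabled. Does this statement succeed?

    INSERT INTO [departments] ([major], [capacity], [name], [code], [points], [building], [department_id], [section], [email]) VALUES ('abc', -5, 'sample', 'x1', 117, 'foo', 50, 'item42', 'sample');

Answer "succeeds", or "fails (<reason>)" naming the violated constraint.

The value -5 for capacity violates CHECK (capacity >= 0).

fails (CHECK on capacity)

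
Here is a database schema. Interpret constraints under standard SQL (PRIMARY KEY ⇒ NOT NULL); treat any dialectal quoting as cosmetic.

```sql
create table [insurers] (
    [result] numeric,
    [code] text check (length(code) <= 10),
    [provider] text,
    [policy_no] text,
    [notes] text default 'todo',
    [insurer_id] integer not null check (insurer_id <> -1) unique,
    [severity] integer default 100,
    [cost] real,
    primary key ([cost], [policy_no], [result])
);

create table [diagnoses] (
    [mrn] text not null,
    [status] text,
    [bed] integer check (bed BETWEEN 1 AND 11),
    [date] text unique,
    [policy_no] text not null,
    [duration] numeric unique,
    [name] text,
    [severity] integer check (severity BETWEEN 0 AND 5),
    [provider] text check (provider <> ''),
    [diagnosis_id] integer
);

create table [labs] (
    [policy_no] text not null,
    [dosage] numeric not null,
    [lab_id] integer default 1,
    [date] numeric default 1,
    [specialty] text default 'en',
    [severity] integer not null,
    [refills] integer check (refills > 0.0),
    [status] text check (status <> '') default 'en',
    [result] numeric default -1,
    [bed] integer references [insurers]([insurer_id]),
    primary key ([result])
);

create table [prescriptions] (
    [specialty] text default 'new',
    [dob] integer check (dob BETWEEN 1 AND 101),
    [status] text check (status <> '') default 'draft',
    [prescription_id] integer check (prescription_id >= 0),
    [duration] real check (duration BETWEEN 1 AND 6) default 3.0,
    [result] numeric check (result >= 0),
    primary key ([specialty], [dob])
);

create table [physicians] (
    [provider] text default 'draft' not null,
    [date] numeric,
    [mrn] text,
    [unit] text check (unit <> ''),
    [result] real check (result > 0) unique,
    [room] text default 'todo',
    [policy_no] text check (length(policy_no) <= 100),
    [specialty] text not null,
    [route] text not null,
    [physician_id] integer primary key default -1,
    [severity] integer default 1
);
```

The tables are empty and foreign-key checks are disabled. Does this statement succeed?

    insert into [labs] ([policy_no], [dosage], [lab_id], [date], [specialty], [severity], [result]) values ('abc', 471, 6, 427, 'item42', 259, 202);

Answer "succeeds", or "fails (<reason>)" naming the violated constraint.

succeeds

NOT NULL columns: dosage is supplied; policy_no is supplied; result is supplied; severity is supplied.
No constraint is violated.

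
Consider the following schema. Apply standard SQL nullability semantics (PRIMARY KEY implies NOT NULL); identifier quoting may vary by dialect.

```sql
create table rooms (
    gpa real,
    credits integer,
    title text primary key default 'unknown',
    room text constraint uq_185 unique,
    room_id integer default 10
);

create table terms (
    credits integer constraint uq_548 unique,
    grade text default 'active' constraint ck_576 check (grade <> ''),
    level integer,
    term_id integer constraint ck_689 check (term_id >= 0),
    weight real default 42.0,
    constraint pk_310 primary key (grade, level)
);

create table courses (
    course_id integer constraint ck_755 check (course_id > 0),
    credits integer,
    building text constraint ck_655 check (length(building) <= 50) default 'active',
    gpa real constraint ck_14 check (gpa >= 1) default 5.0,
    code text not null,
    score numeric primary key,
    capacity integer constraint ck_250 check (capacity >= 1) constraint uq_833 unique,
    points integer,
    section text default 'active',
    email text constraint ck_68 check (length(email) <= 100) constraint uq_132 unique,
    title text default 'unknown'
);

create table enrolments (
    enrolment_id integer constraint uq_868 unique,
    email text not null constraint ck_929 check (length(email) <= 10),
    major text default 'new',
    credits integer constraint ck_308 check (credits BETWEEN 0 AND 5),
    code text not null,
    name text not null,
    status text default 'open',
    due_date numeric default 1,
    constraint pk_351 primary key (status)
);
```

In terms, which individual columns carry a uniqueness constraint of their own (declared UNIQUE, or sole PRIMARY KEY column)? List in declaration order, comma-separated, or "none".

credits

- credits: declared UNIQUE → unique.
- grade: part of a composite PRIMARY KEY — only the tuple is unique, not this column on its own.
- level: part of a composite PRIMARY KEY — only the tuple is unique, not this column on its own.
- term_id: no UNIQUE or single-column PK constraint.
- weight: no UNIQUE or single-column PK constraint.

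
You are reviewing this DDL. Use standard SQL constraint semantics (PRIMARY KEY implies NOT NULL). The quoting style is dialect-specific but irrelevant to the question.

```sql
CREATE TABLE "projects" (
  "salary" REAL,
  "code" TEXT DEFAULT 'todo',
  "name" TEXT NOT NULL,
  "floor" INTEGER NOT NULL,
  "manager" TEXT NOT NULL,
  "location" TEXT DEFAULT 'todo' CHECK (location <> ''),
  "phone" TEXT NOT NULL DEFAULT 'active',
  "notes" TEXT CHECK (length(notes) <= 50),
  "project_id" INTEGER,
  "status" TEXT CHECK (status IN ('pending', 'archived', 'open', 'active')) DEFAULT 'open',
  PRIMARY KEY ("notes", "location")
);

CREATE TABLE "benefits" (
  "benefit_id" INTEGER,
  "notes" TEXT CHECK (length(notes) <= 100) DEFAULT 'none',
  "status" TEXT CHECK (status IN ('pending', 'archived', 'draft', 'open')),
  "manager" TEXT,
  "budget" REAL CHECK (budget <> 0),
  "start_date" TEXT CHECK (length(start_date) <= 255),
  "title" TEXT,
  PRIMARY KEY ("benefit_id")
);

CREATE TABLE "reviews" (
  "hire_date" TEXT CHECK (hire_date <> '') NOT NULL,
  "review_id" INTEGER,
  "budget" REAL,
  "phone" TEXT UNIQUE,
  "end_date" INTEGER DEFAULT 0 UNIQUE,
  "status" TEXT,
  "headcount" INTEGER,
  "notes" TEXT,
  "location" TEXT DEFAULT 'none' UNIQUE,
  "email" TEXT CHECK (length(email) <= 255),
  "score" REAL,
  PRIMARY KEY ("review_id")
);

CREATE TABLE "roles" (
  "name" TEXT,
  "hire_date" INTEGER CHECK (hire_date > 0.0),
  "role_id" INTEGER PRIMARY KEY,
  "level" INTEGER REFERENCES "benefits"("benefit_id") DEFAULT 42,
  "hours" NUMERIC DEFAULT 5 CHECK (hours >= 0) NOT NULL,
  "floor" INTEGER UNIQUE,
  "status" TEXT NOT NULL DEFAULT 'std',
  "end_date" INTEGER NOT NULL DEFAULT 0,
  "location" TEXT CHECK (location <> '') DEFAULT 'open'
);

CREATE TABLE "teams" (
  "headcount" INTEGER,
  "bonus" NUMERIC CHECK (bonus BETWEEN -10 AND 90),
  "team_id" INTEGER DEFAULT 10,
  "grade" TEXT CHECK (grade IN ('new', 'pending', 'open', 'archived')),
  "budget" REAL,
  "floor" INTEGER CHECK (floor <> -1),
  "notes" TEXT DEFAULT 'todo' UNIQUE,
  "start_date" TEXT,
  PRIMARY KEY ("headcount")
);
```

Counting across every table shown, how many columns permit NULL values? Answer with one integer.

31

projects: 4 nullable (salary, code, project_id, status — PK (notes, location) and explicit NOT NULL columns excluded).
benefits: 6 nullable (notes, status, manager, budget, start_date, title — PK (benefit_id) and explicit NOT NULL columns excluded).
reviews: 9 nullable (budget, phone, end_date, status, headcount, notes, location, email, score — PK (review_id) and explicit NOT NULL columns excluded).
roles: 5 nullable (name, hire_date, level, floor, location — PK (role_id) and explicit NOT NULL columns excluded).
teams: 7 nullable (bonus, team_id, grade, budget, floor, notes, start_date — PK (headcount) and explicit NOT NULL columns excluded).
Total: 4 + 6 + 9 + 5 + 7 = 31.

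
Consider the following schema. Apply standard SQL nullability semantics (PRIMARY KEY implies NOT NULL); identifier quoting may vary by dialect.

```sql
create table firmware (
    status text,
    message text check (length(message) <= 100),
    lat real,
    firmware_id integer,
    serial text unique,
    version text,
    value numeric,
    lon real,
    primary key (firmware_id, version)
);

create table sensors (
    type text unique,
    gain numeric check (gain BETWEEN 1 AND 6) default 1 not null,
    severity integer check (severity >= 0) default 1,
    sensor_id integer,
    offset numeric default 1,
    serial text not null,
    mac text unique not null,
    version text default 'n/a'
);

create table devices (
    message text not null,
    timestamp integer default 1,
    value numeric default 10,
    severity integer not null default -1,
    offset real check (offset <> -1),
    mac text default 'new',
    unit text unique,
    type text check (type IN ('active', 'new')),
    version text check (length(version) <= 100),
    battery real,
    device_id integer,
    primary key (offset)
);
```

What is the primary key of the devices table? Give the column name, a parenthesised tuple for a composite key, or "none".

offset

offset is declared PRIMARY KEY as a table-level PRIMARY KEY clause.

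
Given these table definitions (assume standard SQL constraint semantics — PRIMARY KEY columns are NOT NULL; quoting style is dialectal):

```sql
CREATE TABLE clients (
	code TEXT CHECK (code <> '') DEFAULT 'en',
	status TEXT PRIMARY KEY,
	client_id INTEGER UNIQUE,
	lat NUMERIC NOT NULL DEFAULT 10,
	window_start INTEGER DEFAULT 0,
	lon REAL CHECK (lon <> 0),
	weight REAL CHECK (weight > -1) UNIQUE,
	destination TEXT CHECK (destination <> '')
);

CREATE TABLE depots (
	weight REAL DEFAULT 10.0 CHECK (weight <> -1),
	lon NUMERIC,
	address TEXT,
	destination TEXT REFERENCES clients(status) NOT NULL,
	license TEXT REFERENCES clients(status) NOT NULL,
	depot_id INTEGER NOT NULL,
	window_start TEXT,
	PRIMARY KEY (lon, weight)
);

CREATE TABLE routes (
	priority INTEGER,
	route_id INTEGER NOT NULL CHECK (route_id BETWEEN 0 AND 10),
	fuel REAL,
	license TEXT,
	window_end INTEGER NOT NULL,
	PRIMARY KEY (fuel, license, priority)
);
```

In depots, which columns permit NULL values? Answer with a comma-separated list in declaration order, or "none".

- weight: part of the PRIMARY KEY, which implies NOT NULL → not nullable.
- lon: part of the PRIMARY KEY, which implies NOT NULL → not nullable.
- address: no NOT NULL constraint applies → nullable.
- destination: declared NOT NULL → not nullable.
- license: declared NOT NULL → not nullable.
- depot_id: declared NOT NULL → not nullable.
- window_start: no NOT NULL constraint applies → nullable.

address, window_start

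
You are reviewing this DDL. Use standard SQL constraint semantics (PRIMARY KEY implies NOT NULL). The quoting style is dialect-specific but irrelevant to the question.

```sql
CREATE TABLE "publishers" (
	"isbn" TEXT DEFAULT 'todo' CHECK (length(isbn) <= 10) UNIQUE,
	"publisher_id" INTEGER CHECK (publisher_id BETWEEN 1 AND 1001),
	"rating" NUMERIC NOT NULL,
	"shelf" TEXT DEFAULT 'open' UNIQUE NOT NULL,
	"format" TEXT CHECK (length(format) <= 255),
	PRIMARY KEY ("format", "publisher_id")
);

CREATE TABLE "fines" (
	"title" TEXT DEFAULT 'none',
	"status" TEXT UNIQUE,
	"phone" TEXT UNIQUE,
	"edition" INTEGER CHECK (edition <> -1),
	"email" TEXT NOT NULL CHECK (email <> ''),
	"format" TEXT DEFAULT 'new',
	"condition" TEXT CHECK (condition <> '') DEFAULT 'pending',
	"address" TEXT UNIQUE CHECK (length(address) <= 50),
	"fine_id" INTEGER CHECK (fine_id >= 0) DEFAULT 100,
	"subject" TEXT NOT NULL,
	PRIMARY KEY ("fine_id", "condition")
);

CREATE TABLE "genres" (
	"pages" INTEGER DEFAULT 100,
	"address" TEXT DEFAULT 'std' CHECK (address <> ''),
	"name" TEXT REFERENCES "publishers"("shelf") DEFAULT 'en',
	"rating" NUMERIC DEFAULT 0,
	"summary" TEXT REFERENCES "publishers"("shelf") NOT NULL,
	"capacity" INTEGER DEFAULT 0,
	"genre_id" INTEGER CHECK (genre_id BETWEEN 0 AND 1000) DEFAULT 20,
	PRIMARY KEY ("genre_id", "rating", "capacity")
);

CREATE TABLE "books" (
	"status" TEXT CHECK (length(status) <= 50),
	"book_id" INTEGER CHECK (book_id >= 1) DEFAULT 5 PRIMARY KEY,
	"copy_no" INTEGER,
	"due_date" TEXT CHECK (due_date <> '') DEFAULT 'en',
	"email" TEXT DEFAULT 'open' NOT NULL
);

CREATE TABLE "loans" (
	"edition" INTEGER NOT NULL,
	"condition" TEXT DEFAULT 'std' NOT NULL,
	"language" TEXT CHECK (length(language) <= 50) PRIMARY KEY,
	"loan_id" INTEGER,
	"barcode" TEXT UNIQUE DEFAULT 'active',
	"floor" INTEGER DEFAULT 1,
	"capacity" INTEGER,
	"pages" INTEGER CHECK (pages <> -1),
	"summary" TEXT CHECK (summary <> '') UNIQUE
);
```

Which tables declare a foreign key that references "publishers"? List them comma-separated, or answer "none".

- genres.name references publishers(shelf).
- genres.summary references publishers(shelf).

genres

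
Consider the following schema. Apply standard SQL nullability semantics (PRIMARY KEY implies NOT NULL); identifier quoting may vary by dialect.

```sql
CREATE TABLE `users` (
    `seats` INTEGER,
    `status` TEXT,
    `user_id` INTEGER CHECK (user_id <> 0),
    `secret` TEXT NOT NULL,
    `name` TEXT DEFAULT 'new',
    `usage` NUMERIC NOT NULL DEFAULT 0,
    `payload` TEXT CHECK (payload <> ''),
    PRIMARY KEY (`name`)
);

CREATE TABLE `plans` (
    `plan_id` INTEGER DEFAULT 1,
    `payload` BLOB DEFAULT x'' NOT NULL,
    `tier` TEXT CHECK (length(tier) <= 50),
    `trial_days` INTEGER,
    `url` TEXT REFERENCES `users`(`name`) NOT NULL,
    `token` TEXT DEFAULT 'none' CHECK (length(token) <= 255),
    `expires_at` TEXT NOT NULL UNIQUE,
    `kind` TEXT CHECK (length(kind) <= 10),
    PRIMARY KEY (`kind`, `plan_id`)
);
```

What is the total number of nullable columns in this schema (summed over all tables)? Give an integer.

7

users: 4 nullable (seats, status, user_id, payload — PK (name) and explicit NOT NULL columns excluded).
plans: 3 nullable (tier, trial_days, token — PK (kind, plan_id) and explicit NOT NULL columns excluded).
Total: 4 + 3 = 7.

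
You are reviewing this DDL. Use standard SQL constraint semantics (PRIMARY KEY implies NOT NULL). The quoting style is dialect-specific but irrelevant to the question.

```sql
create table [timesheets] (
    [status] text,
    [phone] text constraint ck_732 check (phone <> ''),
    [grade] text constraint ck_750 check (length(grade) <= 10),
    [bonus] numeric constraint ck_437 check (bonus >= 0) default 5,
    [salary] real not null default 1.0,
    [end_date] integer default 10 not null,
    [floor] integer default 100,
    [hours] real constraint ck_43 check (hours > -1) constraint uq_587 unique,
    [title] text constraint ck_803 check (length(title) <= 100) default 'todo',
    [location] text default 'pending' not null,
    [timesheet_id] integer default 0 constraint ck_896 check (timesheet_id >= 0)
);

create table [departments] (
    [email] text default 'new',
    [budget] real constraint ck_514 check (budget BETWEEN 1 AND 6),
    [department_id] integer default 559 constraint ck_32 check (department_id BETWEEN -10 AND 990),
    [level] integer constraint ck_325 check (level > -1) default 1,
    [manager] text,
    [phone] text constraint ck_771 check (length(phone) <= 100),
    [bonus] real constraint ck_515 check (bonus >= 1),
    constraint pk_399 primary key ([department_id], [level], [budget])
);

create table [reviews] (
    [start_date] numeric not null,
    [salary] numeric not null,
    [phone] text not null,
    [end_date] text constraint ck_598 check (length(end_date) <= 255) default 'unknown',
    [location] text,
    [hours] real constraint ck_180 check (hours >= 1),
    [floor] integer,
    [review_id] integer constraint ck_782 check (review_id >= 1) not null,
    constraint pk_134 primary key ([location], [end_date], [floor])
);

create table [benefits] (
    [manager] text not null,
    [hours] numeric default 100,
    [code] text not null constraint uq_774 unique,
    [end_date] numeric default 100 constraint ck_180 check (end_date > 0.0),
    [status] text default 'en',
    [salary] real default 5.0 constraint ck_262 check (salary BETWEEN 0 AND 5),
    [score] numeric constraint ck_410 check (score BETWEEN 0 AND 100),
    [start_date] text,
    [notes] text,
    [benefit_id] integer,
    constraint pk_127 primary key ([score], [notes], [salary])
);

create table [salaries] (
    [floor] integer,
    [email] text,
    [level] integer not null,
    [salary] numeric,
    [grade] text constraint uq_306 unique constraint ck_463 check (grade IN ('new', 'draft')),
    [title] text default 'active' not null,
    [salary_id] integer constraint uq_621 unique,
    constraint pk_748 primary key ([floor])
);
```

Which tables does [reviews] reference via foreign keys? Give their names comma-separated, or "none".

none

No column in reviews has a REFERENCES clause.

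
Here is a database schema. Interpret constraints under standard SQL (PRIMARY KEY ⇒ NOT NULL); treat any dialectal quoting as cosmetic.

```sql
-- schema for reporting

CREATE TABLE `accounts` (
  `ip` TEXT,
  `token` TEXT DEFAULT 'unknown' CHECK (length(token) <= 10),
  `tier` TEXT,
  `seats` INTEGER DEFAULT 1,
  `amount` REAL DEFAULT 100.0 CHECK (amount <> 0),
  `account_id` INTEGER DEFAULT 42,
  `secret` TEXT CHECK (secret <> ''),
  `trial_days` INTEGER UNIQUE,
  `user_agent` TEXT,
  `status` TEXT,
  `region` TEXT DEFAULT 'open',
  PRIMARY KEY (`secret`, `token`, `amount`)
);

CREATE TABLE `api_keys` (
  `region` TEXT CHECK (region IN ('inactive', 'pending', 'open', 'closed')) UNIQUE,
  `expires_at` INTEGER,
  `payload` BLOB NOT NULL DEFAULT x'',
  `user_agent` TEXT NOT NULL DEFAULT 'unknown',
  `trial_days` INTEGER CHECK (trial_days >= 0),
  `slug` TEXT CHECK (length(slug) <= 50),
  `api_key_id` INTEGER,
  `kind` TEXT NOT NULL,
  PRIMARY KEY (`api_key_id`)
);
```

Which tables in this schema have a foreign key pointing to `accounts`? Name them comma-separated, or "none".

none

No REFERENCES clause anywhere in the schema names accounts.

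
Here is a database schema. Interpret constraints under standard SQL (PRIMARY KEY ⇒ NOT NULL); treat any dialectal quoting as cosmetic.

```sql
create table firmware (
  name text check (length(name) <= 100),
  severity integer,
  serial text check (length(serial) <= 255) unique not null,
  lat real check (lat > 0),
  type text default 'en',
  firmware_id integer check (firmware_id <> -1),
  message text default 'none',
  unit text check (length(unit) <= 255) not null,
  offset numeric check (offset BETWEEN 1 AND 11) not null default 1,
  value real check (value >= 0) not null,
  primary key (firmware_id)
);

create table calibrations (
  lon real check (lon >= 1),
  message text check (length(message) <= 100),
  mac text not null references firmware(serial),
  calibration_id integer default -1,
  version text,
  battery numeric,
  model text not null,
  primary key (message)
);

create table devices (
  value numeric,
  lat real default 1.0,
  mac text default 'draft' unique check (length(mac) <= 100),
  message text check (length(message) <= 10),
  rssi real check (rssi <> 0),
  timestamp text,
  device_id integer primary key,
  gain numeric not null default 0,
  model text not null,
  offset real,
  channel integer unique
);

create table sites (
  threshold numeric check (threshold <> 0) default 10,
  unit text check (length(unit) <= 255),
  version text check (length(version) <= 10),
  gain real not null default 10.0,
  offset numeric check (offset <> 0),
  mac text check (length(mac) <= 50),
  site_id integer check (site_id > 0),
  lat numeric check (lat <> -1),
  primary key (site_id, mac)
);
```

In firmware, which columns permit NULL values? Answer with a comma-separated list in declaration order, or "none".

name, severity, lat, type, message

- name: CHECK does not forbid NULL (a CHECK constraint passes when its expression is NULL) → nullable.
- severity: no NOT NULL constraint applies → nullable.
- serial: declared NOT NULL → not nullable.
- lat: CHECK does not forbid NULL (a CHECK constraint passes when its expression is NULL) → nullable.
- type: DEFAULT only fills an omitted column; an explicit NULL is still allowed → nullable.
- firmware_id: part of the PRIMARY KEY, which implies NOT NULL → not nullable.
- message: DEFAULT only fills an omitted column; an explicit NULL is still allowed → nullable.
- unit: declared NOT NULL → not nullable.
- offset: declared NOT NULL → not nullable.
- value: declared NOT NULL → not nullable.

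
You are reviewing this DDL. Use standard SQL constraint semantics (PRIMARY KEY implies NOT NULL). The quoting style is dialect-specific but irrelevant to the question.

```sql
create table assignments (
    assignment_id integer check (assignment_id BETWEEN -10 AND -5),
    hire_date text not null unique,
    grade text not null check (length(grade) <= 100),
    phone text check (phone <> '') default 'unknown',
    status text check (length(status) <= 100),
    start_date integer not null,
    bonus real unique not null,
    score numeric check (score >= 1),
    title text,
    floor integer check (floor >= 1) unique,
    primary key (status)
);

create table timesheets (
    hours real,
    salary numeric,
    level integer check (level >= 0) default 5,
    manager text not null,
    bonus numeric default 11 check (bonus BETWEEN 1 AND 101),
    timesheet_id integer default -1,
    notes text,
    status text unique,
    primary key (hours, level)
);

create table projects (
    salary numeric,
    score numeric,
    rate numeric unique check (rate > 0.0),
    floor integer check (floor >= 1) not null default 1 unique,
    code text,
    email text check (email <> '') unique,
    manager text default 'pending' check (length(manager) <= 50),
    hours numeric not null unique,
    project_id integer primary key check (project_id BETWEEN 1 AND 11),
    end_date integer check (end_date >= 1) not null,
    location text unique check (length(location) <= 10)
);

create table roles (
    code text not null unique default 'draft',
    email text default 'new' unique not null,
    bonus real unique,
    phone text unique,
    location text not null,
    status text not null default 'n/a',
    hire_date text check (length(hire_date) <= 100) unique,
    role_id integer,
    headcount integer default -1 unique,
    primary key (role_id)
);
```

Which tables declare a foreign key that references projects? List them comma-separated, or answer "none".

none

No REFERENCES clause anywhere in the schema names projects.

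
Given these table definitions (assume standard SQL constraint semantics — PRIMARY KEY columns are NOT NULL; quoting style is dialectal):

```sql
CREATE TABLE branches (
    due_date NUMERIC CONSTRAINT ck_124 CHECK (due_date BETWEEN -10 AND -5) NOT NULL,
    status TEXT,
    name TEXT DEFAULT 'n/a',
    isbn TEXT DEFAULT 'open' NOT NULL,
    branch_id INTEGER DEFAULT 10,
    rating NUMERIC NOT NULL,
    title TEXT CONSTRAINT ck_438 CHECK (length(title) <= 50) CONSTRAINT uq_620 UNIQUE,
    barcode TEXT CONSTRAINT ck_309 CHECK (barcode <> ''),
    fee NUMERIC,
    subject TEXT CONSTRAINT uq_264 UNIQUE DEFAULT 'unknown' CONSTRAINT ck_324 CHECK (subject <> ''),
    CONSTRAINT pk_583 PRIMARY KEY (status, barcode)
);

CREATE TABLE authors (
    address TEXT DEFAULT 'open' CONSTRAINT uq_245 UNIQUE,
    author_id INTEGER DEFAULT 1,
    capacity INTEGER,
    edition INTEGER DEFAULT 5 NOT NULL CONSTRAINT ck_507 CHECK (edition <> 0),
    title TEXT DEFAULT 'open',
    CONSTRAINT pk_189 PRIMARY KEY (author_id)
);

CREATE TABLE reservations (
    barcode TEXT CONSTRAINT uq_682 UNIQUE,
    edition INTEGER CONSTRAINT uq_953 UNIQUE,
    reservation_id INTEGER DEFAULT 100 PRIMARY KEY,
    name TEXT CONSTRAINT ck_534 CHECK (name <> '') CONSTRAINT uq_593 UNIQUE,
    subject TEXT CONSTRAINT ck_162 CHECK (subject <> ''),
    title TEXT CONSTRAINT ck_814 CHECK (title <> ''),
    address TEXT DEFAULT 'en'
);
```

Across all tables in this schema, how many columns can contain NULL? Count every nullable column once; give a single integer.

14

branches: 5 nullable (name, branch_id, title, fee, subject — PK (status, barcode) and explicit NOT NULL columns excluded).
authors: 3 nullable (address, capacity, title — PK (author_id) and explicit NOT NULL columns excluded).
reservations: 6 nullable (barcode, edition, name, subject, title, address — PK (reservation_id) and explicit NOT NULL columns excluded).
Total: 5 + 3 + 6 = 14.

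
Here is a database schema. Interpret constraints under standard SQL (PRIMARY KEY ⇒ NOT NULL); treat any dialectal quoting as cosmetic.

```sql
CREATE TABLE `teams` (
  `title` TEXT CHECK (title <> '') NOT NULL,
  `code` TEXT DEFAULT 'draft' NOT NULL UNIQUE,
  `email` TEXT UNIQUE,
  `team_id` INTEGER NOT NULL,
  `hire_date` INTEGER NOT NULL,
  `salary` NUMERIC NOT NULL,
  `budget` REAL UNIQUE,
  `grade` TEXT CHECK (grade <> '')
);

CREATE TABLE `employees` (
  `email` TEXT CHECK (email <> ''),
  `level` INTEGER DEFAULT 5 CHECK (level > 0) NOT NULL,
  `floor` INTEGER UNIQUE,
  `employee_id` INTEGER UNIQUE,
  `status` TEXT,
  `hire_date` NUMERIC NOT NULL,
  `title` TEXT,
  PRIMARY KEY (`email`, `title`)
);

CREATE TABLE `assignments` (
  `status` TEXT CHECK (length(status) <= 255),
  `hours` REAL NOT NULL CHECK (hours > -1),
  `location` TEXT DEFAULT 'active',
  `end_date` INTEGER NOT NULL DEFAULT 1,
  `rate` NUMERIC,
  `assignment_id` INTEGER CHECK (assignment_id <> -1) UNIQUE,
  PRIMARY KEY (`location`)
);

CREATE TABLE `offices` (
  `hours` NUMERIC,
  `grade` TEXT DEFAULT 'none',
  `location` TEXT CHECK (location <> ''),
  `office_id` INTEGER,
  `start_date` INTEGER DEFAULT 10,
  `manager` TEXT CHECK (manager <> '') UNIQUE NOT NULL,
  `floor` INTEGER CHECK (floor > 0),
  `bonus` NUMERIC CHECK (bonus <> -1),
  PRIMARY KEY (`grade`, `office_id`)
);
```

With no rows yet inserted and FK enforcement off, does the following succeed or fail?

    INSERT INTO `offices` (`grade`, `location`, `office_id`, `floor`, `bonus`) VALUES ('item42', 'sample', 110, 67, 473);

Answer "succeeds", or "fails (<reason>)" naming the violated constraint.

fails (NOT NULL on manager)

manager is omitted from the column list and has no DEFAULT, so it would receive NULL.
But manager is declared NOT NULL.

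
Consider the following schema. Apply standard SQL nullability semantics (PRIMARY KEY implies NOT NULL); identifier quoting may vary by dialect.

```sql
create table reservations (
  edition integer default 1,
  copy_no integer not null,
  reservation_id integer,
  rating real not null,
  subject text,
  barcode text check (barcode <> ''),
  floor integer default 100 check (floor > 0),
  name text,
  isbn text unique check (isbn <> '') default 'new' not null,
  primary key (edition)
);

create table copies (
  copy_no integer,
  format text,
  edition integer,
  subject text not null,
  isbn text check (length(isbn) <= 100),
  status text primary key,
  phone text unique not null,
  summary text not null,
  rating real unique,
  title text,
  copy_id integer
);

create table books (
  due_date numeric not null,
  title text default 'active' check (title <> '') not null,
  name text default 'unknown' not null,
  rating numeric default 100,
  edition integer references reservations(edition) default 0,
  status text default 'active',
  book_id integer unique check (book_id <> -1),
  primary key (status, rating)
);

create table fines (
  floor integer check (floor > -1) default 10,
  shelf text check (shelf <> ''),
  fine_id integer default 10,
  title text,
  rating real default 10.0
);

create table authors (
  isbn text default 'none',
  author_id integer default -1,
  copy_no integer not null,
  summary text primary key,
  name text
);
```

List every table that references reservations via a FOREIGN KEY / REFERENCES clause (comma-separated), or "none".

books

- books.edition references reservations(edition).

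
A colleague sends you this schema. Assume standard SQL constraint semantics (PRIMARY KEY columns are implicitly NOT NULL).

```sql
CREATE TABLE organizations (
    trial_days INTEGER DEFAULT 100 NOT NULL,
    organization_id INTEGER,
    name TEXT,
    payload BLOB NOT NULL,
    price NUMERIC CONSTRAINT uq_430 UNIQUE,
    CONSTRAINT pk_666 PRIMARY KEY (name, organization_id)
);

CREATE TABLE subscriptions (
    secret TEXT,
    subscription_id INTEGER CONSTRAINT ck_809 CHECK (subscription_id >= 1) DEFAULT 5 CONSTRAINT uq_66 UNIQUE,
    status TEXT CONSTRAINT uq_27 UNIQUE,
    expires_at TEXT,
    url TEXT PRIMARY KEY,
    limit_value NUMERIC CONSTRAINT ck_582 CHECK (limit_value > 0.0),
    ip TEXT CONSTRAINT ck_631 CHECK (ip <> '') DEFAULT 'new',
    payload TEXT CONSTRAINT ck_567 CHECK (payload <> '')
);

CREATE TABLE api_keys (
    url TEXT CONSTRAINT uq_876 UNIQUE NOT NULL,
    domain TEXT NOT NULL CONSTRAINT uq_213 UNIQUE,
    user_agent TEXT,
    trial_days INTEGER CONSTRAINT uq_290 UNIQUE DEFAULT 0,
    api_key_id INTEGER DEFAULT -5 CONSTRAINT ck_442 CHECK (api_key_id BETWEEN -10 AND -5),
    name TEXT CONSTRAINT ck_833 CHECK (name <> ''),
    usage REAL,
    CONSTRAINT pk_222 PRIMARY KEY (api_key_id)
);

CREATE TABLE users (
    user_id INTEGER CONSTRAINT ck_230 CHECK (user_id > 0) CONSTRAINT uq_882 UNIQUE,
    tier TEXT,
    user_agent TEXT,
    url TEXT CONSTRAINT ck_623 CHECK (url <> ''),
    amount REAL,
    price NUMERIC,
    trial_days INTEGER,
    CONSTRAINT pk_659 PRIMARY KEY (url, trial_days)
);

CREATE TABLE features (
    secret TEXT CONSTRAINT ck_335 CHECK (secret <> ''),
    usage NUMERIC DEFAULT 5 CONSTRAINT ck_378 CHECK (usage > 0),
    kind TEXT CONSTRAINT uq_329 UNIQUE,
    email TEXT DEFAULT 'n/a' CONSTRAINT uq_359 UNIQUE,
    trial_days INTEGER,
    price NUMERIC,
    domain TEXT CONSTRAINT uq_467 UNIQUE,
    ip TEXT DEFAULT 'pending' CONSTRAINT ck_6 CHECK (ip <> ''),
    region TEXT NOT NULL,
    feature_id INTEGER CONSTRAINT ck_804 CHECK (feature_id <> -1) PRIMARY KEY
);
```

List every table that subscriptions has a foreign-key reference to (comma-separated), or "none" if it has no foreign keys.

No column in subscriptions has a REFERENCES clause.

none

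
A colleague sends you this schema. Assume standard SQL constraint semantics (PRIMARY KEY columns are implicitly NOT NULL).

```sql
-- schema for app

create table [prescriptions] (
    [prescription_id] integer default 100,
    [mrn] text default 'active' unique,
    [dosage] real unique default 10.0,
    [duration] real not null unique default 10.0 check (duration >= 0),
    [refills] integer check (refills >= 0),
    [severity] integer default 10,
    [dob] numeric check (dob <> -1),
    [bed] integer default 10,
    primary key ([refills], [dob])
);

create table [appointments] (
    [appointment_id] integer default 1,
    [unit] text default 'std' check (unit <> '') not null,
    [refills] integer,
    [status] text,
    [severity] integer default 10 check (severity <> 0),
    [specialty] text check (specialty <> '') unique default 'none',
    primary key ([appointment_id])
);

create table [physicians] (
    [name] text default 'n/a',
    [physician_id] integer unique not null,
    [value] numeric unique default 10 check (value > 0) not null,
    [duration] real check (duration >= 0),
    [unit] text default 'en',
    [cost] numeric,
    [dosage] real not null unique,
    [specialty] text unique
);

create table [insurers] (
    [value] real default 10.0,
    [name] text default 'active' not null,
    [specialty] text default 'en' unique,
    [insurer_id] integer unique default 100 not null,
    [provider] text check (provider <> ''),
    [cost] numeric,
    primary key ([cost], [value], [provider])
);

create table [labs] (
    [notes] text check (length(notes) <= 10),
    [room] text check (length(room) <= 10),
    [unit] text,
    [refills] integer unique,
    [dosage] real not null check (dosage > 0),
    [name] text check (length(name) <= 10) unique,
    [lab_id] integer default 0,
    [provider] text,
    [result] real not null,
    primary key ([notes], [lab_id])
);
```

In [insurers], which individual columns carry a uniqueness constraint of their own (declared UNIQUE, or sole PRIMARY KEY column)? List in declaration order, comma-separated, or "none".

- value: part of a composite PRIMARY KEY — only the tuple is unique, not this column on its own.
- name: no UNIQUE or single-column PK constraint.
- specialty: declared UNIQUE → unique.
- insurer_id: declared UNIQUE → unique.
- provider: part of a composite PRIMARY KEY — only the tuple is unique, not this column on its own.
- cost: part of a composite PRIMARY KEY — only the tuple is unique, not this column on its own.

specialty, insurer_id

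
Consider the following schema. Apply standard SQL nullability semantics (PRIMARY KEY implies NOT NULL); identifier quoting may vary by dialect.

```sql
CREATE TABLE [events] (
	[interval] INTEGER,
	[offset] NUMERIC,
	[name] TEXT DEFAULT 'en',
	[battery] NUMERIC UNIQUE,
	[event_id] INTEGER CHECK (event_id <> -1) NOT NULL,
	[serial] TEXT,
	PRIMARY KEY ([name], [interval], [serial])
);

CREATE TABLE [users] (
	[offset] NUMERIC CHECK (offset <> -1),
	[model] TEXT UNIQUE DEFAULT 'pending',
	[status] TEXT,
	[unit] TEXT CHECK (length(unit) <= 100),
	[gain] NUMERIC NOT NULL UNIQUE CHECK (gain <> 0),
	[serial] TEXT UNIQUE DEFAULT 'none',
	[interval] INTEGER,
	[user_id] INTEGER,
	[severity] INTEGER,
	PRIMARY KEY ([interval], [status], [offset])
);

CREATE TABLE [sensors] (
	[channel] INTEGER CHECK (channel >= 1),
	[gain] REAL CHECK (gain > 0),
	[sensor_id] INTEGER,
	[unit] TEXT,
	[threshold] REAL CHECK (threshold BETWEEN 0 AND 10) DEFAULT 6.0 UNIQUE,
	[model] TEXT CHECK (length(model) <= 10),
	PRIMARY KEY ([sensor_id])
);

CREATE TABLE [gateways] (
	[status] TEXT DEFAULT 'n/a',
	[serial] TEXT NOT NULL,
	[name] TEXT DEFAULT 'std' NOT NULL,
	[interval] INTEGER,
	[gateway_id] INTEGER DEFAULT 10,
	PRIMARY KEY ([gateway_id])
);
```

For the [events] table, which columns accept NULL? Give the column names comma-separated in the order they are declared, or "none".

- interval: part of the PRIMARY KEY, which implies NOT NULL → not nullable.
- offset: no NOT NULL constraint applies → nullable.
- name: part of the PRIMARY KEY, which implies NOT NULL → not nullable.
- battery: UNIQUE does not imply NOT NULL → nullable.
- event_id: declared NOT NULL → not nullable.
- serial: part of the PRIMARY KEY, which implies NOT NULL → not nullable.

offset, battery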